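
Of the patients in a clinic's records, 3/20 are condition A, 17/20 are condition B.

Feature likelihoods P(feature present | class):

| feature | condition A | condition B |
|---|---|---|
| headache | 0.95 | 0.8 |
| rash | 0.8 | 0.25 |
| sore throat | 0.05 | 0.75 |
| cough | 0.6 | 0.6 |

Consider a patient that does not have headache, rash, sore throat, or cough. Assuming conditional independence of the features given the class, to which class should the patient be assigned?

condition B

condition A: 0.15 × (1−0.95) × (1−0.8) × (1−0.05) × (1−0.6) = 0.00057
condition B: 0.85 × (1−0.8) × (1−0.25) × (1−0.75) × (1−0.6) = 0.01275
Highest score → condition B.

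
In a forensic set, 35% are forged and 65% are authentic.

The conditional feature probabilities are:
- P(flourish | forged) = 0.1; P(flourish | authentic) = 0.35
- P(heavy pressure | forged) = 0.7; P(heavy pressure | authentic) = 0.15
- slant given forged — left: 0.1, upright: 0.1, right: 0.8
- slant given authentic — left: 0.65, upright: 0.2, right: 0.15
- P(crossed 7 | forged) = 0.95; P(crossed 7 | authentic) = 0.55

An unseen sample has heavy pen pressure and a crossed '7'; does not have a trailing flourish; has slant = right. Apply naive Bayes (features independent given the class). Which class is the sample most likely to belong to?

forged

forged: 0.35 × (1−0.1) × 0.7 × 0.8 × 0.95 = 0.16758
authentic: 0.65 × (1−0.35) × 0.15 × 0.15 × 0.55 = 0.0052284375
Highest score → forged.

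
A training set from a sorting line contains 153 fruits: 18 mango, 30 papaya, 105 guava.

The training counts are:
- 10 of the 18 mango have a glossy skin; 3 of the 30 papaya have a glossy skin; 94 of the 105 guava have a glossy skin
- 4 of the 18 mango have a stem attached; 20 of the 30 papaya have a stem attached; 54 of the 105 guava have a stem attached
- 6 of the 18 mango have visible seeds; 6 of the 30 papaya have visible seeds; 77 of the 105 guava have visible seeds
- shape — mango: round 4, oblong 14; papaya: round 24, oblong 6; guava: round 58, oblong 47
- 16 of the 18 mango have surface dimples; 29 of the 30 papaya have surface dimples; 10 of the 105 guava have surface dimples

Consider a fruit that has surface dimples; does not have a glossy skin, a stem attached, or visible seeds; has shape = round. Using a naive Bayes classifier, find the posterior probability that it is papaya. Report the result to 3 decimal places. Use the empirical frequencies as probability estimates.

mango: (18/153) × (8/18) × (14/18) × (12/18) × (4/18) × (16/18) ≈ 0.00535547
papaya: (30/153) × (27/30) × (10/30) × (24/30) × (24/30) × (29/30) ≈ 0.0363922
guava: (105/153) × (11/105) × (51/105) × (28/105) × (58/105) × (10/105) ≈ 0.000489892
P(papaya | x) = 0.0363922 / 0.042237562 ≈ 0.862

0.862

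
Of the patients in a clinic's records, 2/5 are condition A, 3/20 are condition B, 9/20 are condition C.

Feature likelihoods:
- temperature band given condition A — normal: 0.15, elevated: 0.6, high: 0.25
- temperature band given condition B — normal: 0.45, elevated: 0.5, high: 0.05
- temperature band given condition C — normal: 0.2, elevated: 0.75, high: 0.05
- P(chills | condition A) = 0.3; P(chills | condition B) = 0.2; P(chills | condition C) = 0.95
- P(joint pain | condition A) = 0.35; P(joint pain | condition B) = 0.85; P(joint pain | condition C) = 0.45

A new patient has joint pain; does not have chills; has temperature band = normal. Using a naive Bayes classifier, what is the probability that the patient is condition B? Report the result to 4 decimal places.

condition A: 0.4 × 0.15 × (1−0.3) × 0.35 = 0.0147
condition B: 0.15 × 0.45 × (1−0.2) × 0.85 = 0.0459
condition C: 0.45 × 0.2 × (1−0.95) × 0.45 = 0.002025
P(condition B | x) = 0.0459 / 0.062625 ≈ 0.7329

0.7329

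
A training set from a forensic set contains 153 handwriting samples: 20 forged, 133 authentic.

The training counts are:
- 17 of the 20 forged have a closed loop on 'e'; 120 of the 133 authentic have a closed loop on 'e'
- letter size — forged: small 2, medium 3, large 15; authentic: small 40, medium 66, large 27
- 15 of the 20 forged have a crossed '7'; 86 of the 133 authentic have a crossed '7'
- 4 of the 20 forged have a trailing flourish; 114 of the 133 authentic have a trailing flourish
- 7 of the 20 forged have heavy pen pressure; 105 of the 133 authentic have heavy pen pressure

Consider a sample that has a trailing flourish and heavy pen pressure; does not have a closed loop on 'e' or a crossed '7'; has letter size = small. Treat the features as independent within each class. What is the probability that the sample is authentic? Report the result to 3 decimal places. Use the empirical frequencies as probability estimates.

forged: (20/153) × (3/20) × (2/20) × (5/20) × (4/20) × (7/20) ≈ 0.0000343137
authentic: (133/153) × (13/133) × (40/133) × (47/133) × (114/133) × (105/133) ≈ 0.00611079
P(authentic | x) = 0.00611079 / 0.0061451037 ≈ 0.994

0.994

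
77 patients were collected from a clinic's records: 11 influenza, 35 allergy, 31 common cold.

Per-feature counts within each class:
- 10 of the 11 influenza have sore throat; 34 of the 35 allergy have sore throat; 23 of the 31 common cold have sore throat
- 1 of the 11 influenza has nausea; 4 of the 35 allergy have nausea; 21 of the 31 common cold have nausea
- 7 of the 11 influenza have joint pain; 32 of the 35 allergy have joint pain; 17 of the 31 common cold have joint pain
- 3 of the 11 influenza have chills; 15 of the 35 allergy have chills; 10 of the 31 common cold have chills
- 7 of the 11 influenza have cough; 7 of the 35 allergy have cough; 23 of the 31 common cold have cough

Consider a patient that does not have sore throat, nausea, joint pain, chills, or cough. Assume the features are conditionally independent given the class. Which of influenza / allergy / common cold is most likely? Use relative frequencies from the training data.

influenza: (11/77) × (1/11) × (10/11) × (4/11) × (8/11) × (4/11) ≈ 0.0011354
allergy: (35/77) × (1/35) × (31/35) × (3/35) × (20/35) × (28/35) ≈ 0.000450721
common cold: (31/77) × (8/31) × (10/31) × (14/31) × (21/31) × (8/31) ≈ 0.002646
Highest score → common cold.

common cold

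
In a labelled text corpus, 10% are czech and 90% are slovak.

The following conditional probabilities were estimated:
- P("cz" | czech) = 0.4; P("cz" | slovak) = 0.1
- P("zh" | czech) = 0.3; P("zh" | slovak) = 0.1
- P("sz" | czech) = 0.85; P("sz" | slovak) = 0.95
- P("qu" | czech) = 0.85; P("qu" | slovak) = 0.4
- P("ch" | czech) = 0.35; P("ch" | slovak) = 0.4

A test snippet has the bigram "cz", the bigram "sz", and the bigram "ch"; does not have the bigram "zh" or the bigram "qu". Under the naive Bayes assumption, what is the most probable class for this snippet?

slovak

czech: 0.1 × 0.4 × (1−0.3) × 0.85 × (1−0.85) × 0.35 = 0.0012495
slovak: 0.9 × 0.1 × (1−0.1) × 0.95 × (1−0.4) × 0.4 = 0.018468
Highest score → slovak.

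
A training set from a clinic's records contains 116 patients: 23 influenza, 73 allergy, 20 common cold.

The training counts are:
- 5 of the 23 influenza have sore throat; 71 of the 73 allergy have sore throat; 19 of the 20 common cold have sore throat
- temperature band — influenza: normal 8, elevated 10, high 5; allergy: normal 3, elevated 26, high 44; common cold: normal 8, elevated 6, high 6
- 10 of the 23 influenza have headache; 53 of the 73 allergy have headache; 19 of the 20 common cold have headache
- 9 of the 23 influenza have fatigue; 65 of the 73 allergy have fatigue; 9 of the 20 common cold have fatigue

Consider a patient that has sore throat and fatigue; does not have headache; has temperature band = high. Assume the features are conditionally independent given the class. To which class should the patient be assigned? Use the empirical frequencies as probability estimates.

influenza: (23/116) × (5/23) × (5/23) × (13/23) × (9/23) ≈ 0.00207245
allergy: (73/116) × (71/73) × (44/73) × (20/73) × (65/73) ≈ 0.089997
common cold: (20/116) × (19/20) × (6/20) × (1/20) × (9/20) ≈ 0.0011056
Highest score → allergy.

allergy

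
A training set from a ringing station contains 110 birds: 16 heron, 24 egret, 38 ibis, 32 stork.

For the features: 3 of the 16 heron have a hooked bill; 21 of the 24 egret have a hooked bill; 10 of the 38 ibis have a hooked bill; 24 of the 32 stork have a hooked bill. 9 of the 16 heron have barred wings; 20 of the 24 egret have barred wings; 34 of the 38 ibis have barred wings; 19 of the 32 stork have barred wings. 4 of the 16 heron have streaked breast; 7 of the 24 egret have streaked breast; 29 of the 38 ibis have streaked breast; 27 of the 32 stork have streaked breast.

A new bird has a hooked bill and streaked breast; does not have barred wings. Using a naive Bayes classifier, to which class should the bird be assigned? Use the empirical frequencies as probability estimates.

stork

heron: (16/110) × (3/16) × (7/16) × (4/16) ≈ 0.00298295
egret: (24/110) × (21/24) × (4/24) × (7/24) ≈ 0.0092803
ibis: (38/110) × (10/38) × (4/38) × (29/38) ≈ 0.00730295
stork: (32/110) × (24/32) × (13/32) × (27/32) ≈ 0.0747869
Highest score → stork.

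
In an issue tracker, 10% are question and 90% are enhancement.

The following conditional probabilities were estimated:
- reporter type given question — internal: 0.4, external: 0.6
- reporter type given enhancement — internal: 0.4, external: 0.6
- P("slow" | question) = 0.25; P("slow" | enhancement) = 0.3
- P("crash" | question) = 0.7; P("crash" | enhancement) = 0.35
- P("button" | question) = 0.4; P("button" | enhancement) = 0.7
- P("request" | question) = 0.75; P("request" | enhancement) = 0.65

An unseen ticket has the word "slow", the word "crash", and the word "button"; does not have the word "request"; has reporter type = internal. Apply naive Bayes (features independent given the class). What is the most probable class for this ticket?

enhancement

question: 0.1 × 0.4 × 0.25 × 0.7 × 0.4 × (1−0.75) = 0.0007
enhancement: 0.9 × 0.4 × 0.3 × 0.35 × 0.7 × (1−0.65) = 0.009261
Highest score → enhancement.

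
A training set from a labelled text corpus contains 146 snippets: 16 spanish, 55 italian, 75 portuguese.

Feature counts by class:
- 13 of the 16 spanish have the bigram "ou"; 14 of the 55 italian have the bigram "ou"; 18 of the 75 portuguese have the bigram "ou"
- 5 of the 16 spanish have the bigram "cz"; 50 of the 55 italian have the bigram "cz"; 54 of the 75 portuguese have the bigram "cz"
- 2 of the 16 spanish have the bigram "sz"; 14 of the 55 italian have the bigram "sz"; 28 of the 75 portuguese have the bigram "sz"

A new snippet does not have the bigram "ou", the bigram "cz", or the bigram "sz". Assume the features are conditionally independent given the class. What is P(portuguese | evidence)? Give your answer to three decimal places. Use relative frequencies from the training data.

0.686

spanish: (16/146) × (3/16) × (11/16) × (14/16) ≈ 0.0123609
italian: (55/146) × (41/55) × (5/55) × (41/55) ≈ 0.0190309
portuguese: (75/146) × (57/75) × (21/75) × (47/75) ≈ 0.0685041
P(portuguese | x) = 0.0685041 / 0.0998959 ≈ 0.686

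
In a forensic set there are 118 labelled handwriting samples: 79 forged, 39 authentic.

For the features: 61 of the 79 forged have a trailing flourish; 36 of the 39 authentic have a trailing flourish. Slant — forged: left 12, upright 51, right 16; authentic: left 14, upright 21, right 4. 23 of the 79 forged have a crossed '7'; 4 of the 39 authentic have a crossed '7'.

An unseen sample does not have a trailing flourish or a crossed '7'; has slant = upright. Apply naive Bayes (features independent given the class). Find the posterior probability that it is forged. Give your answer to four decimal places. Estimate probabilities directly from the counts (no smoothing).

0.8503

forged: (79/118) × (18/79) × (51/79) × (56/79) ≈ 0.0698063
authentic: (39/118) × (3/39) × (21/39) × (35/39) ≈ 0.0122856
P(forged | x) = 0.0698063 / 0.0820919 ≈ 0.8503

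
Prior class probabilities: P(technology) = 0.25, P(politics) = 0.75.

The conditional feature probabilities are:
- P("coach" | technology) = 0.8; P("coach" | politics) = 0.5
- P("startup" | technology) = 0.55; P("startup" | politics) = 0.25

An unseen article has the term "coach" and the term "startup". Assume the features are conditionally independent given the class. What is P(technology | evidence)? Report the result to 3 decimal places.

technology: 0.25 × 0.8 × 0.55 = 0.11
politics: 0.75 × 0.5 × 0.25 = 0.09375
P(technology | x) = 0.11 / 0.20375 ≈ 0.540

0.540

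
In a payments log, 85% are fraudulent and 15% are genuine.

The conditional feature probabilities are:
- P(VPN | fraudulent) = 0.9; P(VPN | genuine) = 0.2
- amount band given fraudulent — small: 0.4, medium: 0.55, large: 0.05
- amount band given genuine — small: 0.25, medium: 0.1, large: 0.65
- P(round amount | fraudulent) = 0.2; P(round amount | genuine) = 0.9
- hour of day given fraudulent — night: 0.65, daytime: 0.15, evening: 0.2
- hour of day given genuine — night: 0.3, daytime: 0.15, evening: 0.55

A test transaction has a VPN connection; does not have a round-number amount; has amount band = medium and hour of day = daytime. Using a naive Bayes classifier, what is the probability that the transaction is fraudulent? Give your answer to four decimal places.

0.9991

fraudulent: 0.85 × 0.9 × 0.55 × (1−0.2) × 0.15 = 0.05049
genuine: 0.15 × 0.2 × 0.1 × (1−0.9) × 0.15 = 0.000045
P(fraudulent | x) = 0.05049 / 0.050535 ≈ 0.9991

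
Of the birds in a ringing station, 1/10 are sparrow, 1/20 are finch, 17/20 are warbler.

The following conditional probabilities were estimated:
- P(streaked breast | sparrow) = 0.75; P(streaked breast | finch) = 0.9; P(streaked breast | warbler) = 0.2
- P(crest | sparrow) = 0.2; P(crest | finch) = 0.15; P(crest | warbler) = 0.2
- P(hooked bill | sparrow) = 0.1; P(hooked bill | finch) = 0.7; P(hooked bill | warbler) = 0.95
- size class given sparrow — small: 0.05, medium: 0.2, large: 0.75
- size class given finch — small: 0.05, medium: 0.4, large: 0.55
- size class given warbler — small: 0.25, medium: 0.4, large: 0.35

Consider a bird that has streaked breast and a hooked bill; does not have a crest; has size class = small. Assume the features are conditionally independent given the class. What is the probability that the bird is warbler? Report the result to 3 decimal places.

0.952

sparrow: 0.1 × 0.75 × (1−0.2) × 0.1 × 0.05 = 0.0003
finch: 0.05 × 0.9 × (1−0.15) × 0.7 × 0.05 = 0.00133875
warbler: 0.85 × 0.2 × (1−0.2) × 0.95 × 0.25 = 0.0323
P(warbler | x) = 0.0323 / 0.03393875 ≈ 0.952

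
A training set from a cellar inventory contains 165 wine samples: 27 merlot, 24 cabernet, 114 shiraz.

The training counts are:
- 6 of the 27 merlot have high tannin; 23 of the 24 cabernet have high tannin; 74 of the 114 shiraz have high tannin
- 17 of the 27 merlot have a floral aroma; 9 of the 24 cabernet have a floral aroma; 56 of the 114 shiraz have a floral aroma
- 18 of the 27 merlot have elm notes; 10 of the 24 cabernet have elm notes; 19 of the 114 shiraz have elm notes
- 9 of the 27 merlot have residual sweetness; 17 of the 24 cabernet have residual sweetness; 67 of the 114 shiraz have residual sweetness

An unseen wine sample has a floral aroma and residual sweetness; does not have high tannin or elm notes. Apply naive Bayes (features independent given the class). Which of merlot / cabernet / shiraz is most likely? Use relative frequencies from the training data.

merlot: (27/165) × (21/27) × (17/27) × (9/27) × (9/27) ≈ 0.00890385
cabernet: (24/165) × (1/24) × (9/24) × (14/24) × (17/24) ≈ 0.000939078
shiraz: (114/165) × (40/114) × (56/114) × (95/114) × (67/114) ≈ 0.0583241
Highest score → shiraz.

shiraz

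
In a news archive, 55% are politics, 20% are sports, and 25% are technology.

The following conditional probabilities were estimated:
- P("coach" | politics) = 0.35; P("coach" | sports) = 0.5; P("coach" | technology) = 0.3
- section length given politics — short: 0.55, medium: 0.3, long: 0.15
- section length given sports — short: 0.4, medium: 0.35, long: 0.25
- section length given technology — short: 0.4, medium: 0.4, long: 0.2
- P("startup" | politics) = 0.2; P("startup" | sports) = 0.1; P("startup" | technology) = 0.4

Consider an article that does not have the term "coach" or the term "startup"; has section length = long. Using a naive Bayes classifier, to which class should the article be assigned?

politics: 0.55 × (1−0.35) × 0.15 × (1−0.2) = 0.0429
sports: 0.2 × (1−0.5) × 0.25 × (1−0.1) = 0.0225
technology: 0.25 × (1−0.3) × 0.2 × (1−0.4) = 0.021
Highest score → politics.

politics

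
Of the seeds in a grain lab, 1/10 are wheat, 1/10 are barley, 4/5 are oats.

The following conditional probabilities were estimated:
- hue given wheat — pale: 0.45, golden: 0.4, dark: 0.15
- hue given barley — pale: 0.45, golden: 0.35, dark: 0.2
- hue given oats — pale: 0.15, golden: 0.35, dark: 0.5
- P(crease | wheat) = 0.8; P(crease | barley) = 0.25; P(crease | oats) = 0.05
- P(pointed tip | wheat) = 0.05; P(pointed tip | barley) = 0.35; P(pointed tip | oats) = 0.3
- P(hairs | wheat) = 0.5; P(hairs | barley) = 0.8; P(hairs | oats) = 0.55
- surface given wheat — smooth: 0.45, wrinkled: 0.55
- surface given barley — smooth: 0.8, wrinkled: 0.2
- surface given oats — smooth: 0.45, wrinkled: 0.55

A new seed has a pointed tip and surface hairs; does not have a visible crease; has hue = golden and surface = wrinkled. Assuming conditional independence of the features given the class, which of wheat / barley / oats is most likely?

oats

wheat: 0.1 × 0.4 × (1−0.8) × 0.05 × 0.5 × 0.55 = 0.00011
barley: 0.1 × 0.35 × (1−0.25) × 0.35 × 0.8 × 0.2 = 0.00147
oats: 0.8 × 0.35 × (1−0.05) × 0.3 × 0.55 × 0.55 = 0.0241395
Highest score → oats.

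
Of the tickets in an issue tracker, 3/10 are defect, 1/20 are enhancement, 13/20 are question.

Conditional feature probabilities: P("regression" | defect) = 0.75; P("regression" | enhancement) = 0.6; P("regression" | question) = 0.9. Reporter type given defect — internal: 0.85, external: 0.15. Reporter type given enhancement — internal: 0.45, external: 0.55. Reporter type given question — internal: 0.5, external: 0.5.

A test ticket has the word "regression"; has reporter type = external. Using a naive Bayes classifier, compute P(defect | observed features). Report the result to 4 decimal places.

defect: 0.3 × 0.75 × 0.15 = 0.03375
enhancement: 0.05 × 0.6 × 0.55 = 0.0165
question: 0.65 × 0.9 × 0.5 = 0.2925
P(defect | x) = 0.03375 / 0.34275 ≈ 0.0985

0.0985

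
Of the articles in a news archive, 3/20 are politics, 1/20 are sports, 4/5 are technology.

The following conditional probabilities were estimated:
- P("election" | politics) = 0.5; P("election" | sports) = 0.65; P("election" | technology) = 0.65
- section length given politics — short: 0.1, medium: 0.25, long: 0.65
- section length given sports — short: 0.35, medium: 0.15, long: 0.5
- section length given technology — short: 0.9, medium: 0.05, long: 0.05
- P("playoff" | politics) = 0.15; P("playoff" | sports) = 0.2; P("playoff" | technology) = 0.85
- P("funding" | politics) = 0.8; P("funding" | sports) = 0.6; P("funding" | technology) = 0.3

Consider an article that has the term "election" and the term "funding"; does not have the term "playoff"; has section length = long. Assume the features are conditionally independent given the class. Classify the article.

politics: 0.15 × 0.5 × 0.65 × (1−0.15) × 0.8 = 0.03315
sports: 0.05 × 0.65 × 0.5 × (1−0.2) × 0.6 = 0.0078
technology: 0.8 × 0.65 × 0.05 × (1−0.85) × 0.3 = 0.00117
Highest score → politics.

politics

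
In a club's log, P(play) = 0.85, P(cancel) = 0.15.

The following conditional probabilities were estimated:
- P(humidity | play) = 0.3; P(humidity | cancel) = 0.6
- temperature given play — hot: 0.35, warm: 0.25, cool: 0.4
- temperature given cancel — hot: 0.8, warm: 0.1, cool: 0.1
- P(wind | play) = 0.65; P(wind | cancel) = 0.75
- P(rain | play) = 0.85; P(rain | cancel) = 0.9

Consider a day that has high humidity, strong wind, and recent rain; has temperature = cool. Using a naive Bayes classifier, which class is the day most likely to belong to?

play: 0.85 × 0.3 × 0.4 × 0.65 × 0.85 = 0.056355
cancel: 0.15 × 0.6 × 0.1 × 0.75 × 0.9 = 0.006075
Highest score → play.

play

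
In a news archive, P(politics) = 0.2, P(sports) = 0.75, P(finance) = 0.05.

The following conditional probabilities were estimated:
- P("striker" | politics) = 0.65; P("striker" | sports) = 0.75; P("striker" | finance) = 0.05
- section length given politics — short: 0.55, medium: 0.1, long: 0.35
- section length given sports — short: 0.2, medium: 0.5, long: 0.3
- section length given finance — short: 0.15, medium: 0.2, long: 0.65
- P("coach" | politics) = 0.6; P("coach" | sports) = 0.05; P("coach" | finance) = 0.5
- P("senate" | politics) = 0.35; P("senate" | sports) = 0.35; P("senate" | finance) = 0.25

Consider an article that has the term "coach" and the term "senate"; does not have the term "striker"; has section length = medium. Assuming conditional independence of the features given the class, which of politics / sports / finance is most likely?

politics: 0.2 × (1−0.65) × 0.1 × 0.6 × 0.35 = 0.00147
sports: 0.75 × (1−0.75) × 0.5 × 0.05 × 0.35 = 0.001640625
finance: 0.05 × (1−0.05) × 0.2 × 0.5 × 0.25 = 0.0011875
Highest score → sports.

sports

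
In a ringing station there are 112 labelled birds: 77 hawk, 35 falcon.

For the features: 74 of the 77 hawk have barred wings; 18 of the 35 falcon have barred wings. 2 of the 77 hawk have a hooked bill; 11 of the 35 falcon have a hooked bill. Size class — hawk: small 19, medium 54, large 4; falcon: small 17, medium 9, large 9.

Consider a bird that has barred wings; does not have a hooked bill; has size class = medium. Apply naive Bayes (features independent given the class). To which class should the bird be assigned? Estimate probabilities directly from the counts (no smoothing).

hawk

hawk: (77/112) × (74/77) × (75/77) × (54/77) ≈ 0.451323
falcon: (35/112) × (18/35) × (24/35) × (9/35) ≈ 0.0283382
Highest score → hawk.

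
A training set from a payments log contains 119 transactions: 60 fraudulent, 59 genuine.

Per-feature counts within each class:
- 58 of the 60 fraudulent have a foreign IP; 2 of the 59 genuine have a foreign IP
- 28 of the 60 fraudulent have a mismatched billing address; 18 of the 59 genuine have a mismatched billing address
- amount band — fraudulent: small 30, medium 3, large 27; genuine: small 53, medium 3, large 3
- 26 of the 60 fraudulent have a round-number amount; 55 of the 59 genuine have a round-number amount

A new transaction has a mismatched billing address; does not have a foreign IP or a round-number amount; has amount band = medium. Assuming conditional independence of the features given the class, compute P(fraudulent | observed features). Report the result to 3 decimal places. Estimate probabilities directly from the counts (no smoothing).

fraudulent: (60/119) × (2/60) × (28/60) × (3/60) × (34/60) ≈ 0.000222222
genuine: (59/119) × (57/59) × (18/59) × (3/59) × (4/59) ≈ 0.000503762
P(fraudulent | x) = 0.000222222 / 0.000725984 ≈ 0.306

0.306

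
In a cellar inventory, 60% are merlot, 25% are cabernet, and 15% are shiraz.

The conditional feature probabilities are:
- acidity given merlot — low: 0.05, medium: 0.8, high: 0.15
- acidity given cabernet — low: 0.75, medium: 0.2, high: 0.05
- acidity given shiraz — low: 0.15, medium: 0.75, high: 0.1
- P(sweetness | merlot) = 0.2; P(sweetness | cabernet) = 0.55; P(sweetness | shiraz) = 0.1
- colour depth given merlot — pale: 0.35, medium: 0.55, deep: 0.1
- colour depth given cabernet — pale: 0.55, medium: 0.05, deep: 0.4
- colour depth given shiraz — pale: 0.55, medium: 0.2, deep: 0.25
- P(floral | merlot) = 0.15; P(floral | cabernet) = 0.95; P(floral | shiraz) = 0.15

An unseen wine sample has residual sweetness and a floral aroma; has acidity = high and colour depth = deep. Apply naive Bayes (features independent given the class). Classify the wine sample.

cabernet

merlot: 0.6 × 0.15 × 0.2 × 0.1 × 0.15 = 0.00027
cabernet: 0.25 × 0.05 × 0.55 × 0.4 × 0.95 = 0.0026125
shiraz: 0.15 × 0.1 × 0.1 × 0.25 × 0.15 = 0.00005625
Highest score → cabernet.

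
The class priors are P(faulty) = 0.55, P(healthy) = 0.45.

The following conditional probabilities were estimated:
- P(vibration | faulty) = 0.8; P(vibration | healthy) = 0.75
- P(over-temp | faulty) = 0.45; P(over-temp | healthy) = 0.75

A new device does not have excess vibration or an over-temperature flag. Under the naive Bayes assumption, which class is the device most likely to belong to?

faulty: 0.55 × (1−0.8) × (1−0.45) = 0.0605
healthy: 0.45 × (1−0.75) × (1−0.75) = 0.028125
Highest score → faulty.

faulty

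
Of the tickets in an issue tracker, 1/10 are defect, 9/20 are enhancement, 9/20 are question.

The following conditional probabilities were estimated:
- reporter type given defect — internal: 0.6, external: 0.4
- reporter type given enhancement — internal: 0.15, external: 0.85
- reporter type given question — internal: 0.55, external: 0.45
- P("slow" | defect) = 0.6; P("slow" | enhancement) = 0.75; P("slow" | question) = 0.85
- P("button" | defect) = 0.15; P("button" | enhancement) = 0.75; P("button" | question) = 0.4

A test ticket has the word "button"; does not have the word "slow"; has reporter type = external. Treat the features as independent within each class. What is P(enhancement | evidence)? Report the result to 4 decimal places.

0.8313

defect: 0.1 × 0.4 × (1−0.6) × 0.15 = 0.0024
enhancement: 0.45 × 0.85 × (1−0.75) × 0.75 = 0.07171875
question: 0.45 × 0.45 × (1−0.85) × 0.4 = 0.01215
P(enhancement | x) = 0.07171875 / 0.08626875 ≈ 0.8313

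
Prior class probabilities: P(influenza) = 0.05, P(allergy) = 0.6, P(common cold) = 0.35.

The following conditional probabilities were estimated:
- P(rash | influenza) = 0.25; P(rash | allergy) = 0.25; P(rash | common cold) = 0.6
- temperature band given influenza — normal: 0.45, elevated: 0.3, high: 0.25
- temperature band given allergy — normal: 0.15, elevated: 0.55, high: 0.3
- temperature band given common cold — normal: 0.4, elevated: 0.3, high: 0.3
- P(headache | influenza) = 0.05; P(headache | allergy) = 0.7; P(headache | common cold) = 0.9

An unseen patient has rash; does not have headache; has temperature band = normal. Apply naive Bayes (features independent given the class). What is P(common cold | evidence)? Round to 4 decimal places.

influenza: 0.05 × 0.25 × 0.45 × (1−0.05) = 0.00534375
allergy: 0.6 × 0.25 × 0.15 × (1−0.7) = 0.00675
common cold: 0.35 × 0.6 × 0.4 × (1−0.9) = 0.0084
P(common cold | x) = 0.0084 / 0.02049375 ≈ 0.4099

0.4099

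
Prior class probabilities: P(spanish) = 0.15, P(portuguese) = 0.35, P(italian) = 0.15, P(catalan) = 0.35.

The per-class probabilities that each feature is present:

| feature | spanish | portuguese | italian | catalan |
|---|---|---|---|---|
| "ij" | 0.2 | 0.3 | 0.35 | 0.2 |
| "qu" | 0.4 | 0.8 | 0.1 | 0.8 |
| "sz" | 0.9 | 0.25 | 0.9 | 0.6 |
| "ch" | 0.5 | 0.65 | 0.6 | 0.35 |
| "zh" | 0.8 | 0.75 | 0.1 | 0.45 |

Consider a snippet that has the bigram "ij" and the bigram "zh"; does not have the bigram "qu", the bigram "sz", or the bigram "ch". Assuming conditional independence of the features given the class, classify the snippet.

portuguese

spanish: 0.15 × 0.2 × (1−0.4) × (1−0.9) × (1−0.5) × 0.8 = 0.00072
portuguese: 0.35 × 0.3 × (1−0.8) × (1−0.25) × (1−0.65) × 0.75 = 0.004134375
italian: 0.15 × 0.35 × (1−0.1) × (1−0.9) × (1−0.6) × 0.1 = 0.000189
catalan: 0.35 × 0.2 × (1−0.8) × (1−0.6) × (1−0.35) × 0.45 = 0.001638
Highest score → portuguese.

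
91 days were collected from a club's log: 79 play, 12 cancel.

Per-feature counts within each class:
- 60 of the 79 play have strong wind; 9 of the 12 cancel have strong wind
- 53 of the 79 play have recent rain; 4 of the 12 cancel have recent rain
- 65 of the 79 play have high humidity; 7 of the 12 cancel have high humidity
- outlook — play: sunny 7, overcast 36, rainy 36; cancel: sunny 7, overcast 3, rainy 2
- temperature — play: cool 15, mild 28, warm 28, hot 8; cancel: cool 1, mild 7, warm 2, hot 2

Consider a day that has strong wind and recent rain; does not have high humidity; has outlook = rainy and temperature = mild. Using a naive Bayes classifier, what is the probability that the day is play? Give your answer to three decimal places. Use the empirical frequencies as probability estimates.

0.905

play: (79/91) × (60/79) × (53/79) × (14/79) × (36/79) × (28/79) ≈ 0.0126609
cancel: (12/91) × (9/12) × (4/12) × (5/12) × (2/12) × (7/12) ≈ 0.00133547
P(play | x) = 0.0126609 / 0.01399637 ≈ 0.905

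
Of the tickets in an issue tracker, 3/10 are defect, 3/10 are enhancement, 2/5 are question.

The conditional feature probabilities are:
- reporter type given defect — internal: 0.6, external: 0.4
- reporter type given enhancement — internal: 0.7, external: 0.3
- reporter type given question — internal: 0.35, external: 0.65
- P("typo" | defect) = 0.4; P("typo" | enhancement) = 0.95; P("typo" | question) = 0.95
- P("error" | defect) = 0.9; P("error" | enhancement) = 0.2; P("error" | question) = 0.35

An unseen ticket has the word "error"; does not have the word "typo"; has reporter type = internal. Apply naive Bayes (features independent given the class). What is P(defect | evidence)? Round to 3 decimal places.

defect: 0.3 × 0.6 × (1−0.4) × 0.9 = 0.0972
enhancement: 0.3 × 0.7 × (1−0.95) × 0.2 = 0.0021
question: 0.4 × 0.35 × (1−0.95) × 0.35 = 0.00245
P(defect | x) = 0.0972 / 0.10175 ≈ 0.955

0.955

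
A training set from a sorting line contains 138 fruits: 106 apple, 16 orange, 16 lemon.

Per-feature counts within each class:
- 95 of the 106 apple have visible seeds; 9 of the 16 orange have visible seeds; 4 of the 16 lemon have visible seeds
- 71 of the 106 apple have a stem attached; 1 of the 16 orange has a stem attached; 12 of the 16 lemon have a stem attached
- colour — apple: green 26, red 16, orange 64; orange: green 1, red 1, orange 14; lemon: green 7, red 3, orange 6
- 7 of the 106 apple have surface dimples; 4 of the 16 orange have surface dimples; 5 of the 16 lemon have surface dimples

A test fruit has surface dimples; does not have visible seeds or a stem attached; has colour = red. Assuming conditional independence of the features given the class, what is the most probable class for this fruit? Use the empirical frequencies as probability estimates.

lemon

apple: (106/138) × (11/106) × (35/106) × (16/106) × (7/106) ≈ 0.000262351
orange: (16/138) × (7/16) × (15/16) × (1/16) × (4/16) ≈ 0.000743037
lemon: (16/138) × (12/16) × (4/16) × (3/16) × (5/16) ≈ 0.00127378
Highest score → lemon.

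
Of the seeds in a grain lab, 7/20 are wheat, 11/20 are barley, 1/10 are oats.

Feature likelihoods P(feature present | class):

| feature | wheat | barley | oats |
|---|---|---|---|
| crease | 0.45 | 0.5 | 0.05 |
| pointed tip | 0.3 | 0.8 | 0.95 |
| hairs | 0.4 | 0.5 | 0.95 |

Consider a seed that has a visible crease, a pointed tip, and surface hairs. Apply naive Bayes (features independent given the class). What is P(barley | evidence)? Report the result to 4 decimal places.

0.8245

wheat: 0.35 × 0.45 × 0.3 × 0.4 = 0.0189
barley: 0.55 × 0.5 × 0.8 × 0.5 = 0.11
oats: 0.1 × 0.05 × 0.95 × 0.95 = 0.0045125
P(barley | x) = 0.11 / 0.1334125 ≈ 0.8245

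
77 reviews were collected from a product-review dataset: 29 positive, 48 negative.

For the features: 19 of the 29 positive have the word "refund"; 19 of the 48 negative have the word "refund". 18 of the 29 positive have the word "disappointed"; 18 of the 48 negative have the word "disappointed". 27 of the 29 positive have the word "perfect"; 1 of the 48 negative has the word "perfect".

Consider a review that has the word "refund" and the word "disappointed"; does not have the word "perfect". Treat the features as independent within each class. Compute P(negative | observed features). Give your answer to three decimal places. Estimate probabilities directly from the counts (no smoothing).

positive: (29/77) × (19/29) × (18/29) × (2/29) ≈ 0.0105626
negative: (48/77) × (19/48) × (18/48) × (47/48) ≈ 0.0906047
P(negative | x) = 0.0906047 / 0.1011673 ≈ 0.896

0.896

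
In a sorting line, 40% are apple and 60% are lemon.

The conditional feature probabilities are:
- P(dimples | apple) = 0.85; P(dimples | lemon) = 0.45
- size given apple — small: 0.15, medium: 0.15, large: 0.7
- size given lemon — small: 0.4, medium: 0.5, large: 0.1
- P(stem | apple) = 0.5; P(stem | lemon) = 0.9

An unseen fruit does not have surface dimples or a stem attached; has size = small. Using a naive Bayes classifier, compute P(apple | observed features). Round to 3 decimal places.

0.254

apple: 0.4 × (1−0.85) × 0.15 × (1−0.5) = 0.0045
lemon: 0.6 × (1−0.45) × 0.4 × (1−0.9) = 0.0132
P(apple | x) = 0.0045 / 0.0177 ≈ 0.254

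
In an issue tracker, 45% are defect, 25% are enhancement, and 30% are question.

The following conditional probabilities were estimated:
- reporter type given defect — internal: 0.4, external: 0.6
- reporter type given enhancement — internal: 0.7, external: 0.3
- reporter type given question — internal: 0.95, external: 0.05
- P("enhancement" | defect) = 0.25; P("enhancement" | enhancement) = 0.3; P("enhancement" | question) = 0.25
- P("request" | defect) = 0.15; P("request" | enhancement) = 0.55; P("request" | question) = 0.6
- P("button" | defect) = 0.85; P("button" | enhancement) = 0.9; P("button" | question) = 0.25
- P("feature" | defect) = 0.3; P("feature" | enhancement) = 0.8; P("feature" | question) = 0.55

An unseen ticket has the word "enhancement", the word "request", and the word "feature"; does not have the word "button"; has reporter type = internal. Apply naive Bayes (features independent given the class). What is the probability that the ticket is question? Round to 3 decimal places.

0.871

defect: 0.45 × 0.4 × 0.25 × 0.15 × (1−0.85) × 0.3 = 0.00030375
enhancement: 0.25 × 0.7 × 0.3 × 0.55 × (1−0.9) × 0.8 = 0.00231
question: 0.3 × 0.95 × 0.25 × 0.6 × (1−0.25) × 0.55 = 0.017634375
P(question | x) = 0.017634375 / 0.020248125 ≈ 0.871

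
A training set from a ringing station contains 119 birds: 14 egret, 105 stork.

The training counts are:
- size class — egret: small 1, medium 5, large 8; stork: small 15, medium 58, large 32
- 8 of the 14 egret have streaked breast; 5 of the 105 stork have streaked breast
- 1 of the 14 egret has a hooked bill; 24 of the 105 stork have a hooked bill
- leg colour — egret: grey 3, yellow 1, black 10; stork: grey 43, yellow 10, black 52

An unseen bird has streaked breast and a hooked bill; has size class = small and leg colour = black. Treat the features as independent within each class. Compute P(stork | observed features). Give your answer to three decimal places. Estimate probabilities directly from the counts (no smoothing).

0.735

egret: (14/119) × (1/14) × (8/14) × (1/14) × (10/14) ≈ 0.000244996
stork: (105/119) × (15/105) × (5/105) × (24/105) × (52/105) ≈ 0.000679455
P(stork | x) = 0.000679455 / 0.000924451 ≈ 0.735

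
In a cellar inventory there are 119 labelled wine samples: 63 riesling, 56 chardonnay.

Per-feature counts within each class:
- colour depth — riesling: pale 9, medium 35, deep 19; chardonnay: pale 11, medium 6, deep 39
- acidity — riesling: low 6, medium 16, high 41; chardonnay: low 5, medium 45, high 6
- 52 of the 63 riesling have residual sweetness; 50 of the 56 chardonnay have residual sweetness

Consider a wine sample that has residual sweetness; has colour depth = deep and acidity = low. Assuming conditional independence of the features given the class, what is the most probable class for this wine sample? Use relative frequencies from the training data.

riesling: (63/119) × (19/63) × (6/63) × (52/63) ≈ 0.0125511
chardonnay: (56/119) × (39/56) × (5/56) × (50/56) ≈ 0.0261265
Highest score → chardonnay.

chardonnay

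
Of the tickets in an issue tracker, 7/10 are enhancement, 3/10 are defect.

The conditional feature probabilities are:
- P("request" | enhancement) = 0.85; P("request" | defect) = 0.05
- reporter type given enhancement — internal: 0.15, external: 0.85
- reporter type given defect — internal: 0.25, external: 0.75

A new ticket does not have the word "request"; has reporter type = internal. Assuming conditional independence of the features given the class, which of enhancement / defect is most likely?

defect

enhancement: 0.7 × (1−0.85) × 0.15 = 0.01575
defect: 0.3 × (1−0.05) × 0.25 = 0.07125
Highest score → defect.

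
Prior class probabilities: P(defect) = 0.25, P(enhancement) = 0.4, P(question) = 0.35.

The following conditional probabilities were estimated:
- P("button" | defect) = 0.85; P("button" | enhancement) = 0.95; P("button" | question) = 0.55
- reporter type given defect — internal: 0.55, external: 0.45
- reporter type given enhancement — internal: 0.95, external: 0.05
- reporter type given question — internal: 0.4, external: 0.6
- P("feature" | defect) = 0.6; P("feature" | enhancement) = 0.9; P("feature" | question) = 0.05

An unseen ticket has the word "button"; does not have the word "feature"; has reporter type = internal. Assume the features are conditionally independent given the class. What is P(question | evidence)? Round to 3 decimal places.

defect: 0.25 × 0.85 × 0.55 × (1−0.6) = 0.04675
enhancement: 0.4 × 0.95 × 0.95 × (1−0.9) = 0.0361
question: 0.35 × 0.55 × 0.4 × (1−0.05) = 0.07315
P(question | x) = 0.07315 / 0.156 ≈ 0.469

0.469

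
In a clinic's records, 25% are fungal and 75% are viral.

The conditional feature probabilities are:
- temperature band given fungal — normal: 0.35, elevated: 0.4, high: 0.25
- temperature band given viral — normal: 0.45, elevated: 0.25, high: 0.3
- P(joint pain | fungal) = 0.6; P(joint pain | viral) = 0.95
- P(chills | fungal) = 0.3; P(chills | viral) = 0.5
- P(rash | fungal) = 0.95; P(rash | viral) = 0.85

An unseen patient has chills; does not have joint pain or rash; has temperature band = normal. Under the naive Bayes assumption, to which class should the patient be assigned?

viral

fungal: 0.25 × 0.35 × (1−0.6) × 0.3 × (1−0.95) = 0.000525
viral: 0.75 × 0.45 × (1−0.95) × 0.5 × (1−0.85) = 0.001265625
Highest score → viral.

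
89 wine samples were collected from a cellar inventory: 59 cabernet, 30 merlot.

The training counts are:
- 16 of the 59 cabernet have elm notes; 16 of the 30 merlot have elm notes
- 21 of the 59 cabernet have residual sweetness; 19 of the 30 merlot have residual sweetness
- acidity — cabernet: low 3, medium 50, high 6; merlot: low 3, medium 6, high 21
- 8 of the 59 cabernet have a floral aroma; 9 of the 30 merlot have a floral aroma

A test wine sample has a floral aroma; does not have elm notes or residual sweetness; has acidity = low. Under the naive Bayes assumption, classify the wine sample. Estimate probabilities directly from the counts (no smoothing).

cabernet

cabernet: (59/89) × (43/59) × (38/59) × (3/59) × (8/59) ≈ 0.00214544
merlot: (30/89) × (14/30) × (11/30) × (3/30) × (9/30) ≈ 0.00173034
Highest score → cabernet.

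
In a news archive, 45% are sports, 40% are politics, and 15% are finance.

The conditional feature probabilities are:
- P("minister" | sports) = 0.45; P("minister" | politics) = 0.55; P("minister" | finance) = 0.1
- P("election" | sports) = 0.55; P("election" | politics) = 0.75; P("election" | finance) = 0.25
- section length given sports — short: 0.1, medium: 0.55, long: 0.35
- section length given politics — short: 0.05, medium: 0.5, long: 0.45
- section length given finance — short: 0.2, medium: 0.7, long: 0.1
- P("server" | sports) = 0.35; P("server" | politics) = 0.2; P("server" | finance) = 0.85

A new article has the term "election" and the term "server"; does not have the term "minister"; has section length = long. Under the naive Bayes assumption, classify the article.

sports

sports: 0.45 × (1−0.45) × 0.55 × 0.35 × 0.35 = 0.0166753125
politics: 0.4 × (1−0.55) × 0.75 × 0.45 × 0.2 = 0.01215
finance: 0.15 × (1−0.1) × 0.25 × 0.1 × 0.85 = 0.00286875
Highest score → sports.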